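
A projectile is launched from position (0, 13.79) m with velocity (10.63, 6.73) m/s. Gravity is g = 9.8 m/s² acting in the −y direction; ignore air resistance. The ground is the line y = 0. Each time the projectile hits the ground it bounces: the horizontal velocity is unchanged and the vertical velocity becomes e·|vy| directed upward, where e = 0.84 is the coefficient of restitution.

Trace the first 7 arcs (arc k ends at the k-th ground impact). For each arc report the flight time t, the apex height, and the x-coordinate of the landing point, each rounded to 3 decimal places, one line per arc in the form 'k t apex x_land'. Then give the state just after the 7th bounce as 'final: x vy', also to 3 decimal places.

1 2.499 16.101 26.569
2 3.045 11.361 58.941
3 2.558 8.016 86.133
4 2.149 5.656 108.975
5 1.805 3.991 128.162
6 1.516 2.816 144.279
7 1.274 1.987 157.818
final: 157.818 5.242

Arc 1: start y=13.790, vy=6.730 → t=2.499, apex=16.101, x_land=26.569, impact vy=-17.764
  bounce: vy ← 0.84·17.764 = 14.922
Arc 2: start y=0.000, vy=14.922 → t=3.045, apex=11.361, x_land=58.941, impact vy=-14.922
  bounce: vy ← 0.84·14.922 = 12.535
Arc 3: start y=0.000, vy=12.535 → t=2.558, apex=8.016, x_land=86.133, impact vy=-12.535
  bounce: vy ← 0.84·12.535 = 10.529
Arc 4: start y=0.000, vy=10.529 → t=2.149, apex=5.656, x_land=108.975, impact vy=-10.529
  bounce: vy ← 0.84·10.529 = 8.844
Arc 5: start y=0.000, vy=8.844 → t=1.805, apex=3.991, x_land=128.162, impact vy=-8.844
  bounce: vy ← 0.84·8.844 = 7.429
Arc 6: start y=0.000, vy=7.429 → t=1.516, apex=2.816, x_land=144.279, impact vy=-7.429
  bounce: vy ← 0.84·7.429 = 6.241
Arc 7: start y=0.000, vy=6.241 → t=1.274, apex=1.987, x_land=157.818, impact vy=-6.241
  bounce: vy ← 0.84·6.241 = 5.242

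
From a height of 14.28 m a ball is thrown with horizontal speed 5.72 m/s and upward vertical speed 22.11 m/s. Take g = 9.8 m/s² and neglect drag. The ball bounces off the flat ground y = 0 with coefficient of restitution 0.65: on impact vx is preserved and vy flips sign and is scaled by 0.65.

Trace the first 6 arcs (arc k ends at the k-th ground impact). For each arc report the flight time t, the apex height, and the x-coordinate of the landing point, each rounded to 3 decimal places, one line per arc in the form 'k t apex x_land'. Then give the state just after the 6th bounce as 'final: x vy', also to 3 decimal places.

Arc 1: start y=14.280, vy=22.110 → t=5.085, apex=39.221, x_land=29.088, impact vy=-27.726
  bounce: vy ← 0.65·27.726 = 18.022
Arc 2: start y=0.000, vy=18.022 → t=3.678, apex=16.571, x_land=50.126, impact vy=-18.022
  bounce: vy ← 0.65·18.022 = 11.714
Arc 3: start y=0.000, vy=11.714 → t=2.391, apex=7.001, x_land=63.801, impact vy=-11.714
  bounce: vy ← 0.65·11.714 = 7.614
Arc 4: start y=0.000, vy=7.614 → t=1.554, apex=2.958, x_land=72.689, impact vy=-7.614
  bounce: vy ← 0.65·7.614 = 4.949
Arc 5: start y=0.000, vy=4.949 → t=1.010, apex=1.250, x_land=78.467, impact vy=-4.949
  bounce: vy ← 0.65·4.949 = 3.217
Arc 6: start y=0.000, vy=3.217 → t=0.657, apex=0.528, x_land=82.222, impact vy=-3.217
  bounce: vy ← 0.65·3.217 = 2.091

1 5.085 39.221 29.088
2 3.678 16.571 50.126
3 2.391 7.001 63.801
4 1.554 2.958 72.689
5 1.010 1.250 78.467
6 0.657 0.528 82.222
final: 82.222 2.091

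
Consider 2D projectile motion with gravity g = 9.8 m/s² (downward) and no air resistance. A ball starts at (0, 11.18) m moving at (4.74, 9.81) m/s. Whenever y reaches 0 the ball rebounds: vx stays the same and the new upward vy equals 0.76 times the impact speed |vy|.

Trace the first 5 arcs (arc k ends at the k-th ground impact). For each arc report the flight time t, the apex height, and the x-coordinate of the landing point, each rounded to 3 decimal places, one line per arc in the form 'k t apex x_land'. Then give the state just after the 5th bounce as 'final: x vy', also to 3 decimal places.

Arc 1: start y=11.180, vy=9.810 → t=2.813, apex=16.090, x_land=13.334, impact vy=-17.758
  bounce: vy ← 0.76·17.758 = 13.496
Arc 2: start y=0.000, vy=13.496 → t=2.754, apex=9.294, x_land=26.390, impact vy=-13.496
  bounce: vy ← 0.76·13.496 = 10.257
Arc 3: start y=0.000, vy=10.257 → t=2.093, apex=5.368, x_land=36.312, impact vy=-10.257
  bounce: vy ← 0.76·10.257 = 7.796
Arc 4: start y=0.000, vy=7.796 → t=1.591, apex=3.101, x_land=43.853, impact vy=-7.796
  bounce: vy ← 0.76·7.796 = 5.925
Arc 5: start y=0.000, vy=5.925 → t=1.209, apex=1.791, x_land=49.584, impact vy=-5.925
  bounce: vy ← 0.76·5.925 = 4.503

1 2.813 16.090 13.334
2 2.754 9.294 26.390
3 2.093 5.368 36.312
4 1.591 3.101 43.853
5 1.209 1.791 49.584
final: 49.584 4.503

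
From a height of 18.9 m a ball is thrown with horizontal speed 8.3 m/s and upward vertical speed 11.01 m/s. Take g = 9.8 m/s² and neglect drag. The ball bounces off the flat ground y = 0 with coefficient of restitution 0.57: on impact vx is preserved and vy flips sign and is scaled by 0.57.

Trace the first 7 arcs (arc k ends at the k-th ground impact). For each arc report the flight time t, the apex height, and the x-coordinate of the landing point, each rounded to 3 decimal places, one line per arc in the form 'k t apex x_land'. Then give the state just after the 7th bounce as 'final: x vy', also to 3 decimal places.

1 3.386 25.085 28.104
2 2.579 8.150 49.513
3 1.470 2.648 61.716
4 0.838 0.860 68.672
5 0.478 0.280 72.636
6 0.272 0.091 74.896
7 0.155 0.030 76.184
final: 76.184 0.433

Arc 1: start y=18.900, vy=11.010 → t=3.386, apex=25.085, x_land=28.104, impact vy=-22.173
  bounce: vy ← 0.57·22.173 = 12.639
Arc 2: start y=0.000, vy=12.639 → t=2.579, apex=8.150, x_land=49.513, impact vy=-12.639
  bounce: vy ← 0.57·12.639 = 7.204
Arc 3: start y=0.000, vy=7.204 → t=1.470, apex=2.648, x_land=61.716, impact vy=-7.204
  bounce: vy ← 0.57·7.204 = 4.106
Arc 4: start y=0.000, vy=4.106 → t=0.838, apex=0.860, x_land=68.672, impact vy=-4.106
  bounce: vy ← 0.57·4.106 = 2.341
Arc 5: start y=0.000, vy=2.341 → t=0.478, apex=0.280, x_land=72.636, impact vy=-2.341
  bounce: vy ← 0.57·2.341 = 1.334
Arc 6: start y=0.000, vy=1.334 → t=0.272, apex=0.091, x_land=74.896, impact vy=-1.334
  bounce: vy ← 0.57·1.334 = 0.760
Arc 7: start y=0.000, vy=0.760 → t=0.155, apex=0.030, x_land=76.184, impact vy=-0.760
  bounce: vy ← 0.57·0.760 = 0.433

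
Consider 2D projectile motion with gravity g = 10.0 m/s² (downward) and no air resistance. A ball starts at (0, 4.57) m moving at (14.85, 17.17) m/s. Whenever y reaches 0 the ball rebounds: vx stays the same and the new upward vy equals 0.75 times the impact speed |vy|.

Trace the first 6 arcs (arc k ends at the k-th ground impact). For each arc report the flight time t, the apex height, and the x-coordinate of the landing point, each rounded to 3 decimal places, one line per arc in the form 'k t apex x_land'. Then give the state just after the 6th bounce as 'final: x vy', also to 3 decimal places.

Arc 1: start y=4.570, vy=17.170 → t=3.682, apex=19.310, x_land=54.681, impact vy=-19.652
  bounce: vy ← 0.75·19.652 = 14.739
Arc 2: start y=0.000, vy=14.739 → t=2.948, apex=10.862, x_land=98.456, impact vy=-14.739
  bounce: vy ← 0.75·14.739 = 11.054
Arc 3: start y=0.000, vy=11.054 → t=2.211, apex=6.110, x_land=131.288, impact vy=-11.054
  bounce: vy ← 0.75·11.054 = 8.291
Arc 4: start y=0.000, vy=8.291 → t=1.658, apex=3.437, x_land=155.911, impact vy=-8.291
  bounce: vy ← 0.75·8.291 = 6.218
Arc 5: start y=0.000, vy=6.218 → t=1.244, apex=1.933, x_land=174.379, impact vy=-6.218
  bounce: vy ← 0.75·6.218 = 4.664
Arc 6: start y=0.000, vy=4.664 → t=0.933, apex=1.087, x_land=188.230, impact vy=-4.664
  bounce: vy ← 0.75·4.664 = 3.498

1 3.682 19.310 54.681
2 2.948 10.862 98.456
3 2.211 6.110 131.288
4 1.658 3.437 155.911
5 1.244 1.933 174.379
6 0.933 1.087 188.230
final: 188.230 3.498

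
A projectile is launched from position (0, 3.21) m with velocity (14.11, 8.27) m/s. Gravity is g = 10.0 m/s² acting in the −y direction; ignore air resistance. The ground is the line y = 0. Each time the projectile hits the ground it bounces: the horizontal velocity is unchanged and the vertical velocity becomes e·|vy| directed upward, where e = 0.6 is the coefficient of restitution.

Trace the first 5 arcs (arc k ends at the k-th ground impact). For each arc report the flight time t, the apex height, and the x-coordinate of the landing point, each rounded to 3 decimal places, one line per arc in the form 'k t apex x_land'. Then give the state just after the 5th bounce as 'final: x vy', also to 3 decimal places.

1 1.978 6.630 27.916
2 1.382 2.387 47.414
3 0.829 0.859 59.112
4 0.497 0.309 66.131
5 0.298 0.111 70.342
final: 70.342 0.895

Arc 1: start y=3.210, vy=8.270 → t=1.978, apex=6.630, x_land=27.916, impact vy=-11.515
  bounce: vy ← 0.6·11.515 = 6.909
Arc 2: start y=0.000, vy=6.909 → t=1.382, apex=2.387, x_land=47.414, impact vy=-6.909
  bounce: vy ← 0.6·6.909 = 4.145
Arc 3: start y=0.000, vy=4.145 → t=0.829, apex=0.859, x_land=59.112, impact vy=-4.145
  bounce: vy ← 0.6·4.145 = 2.487
Arc 4: start y=0.000, vy=2.487 → t=0.497, apex=0.309, x_land=66.131, impact vy=-2.487
  bounce: vy ← 0.6·2.487 = 1.492
Arc 5: start y=0.000, vy=1.492 → t=0.298, apex=0.111, x_land=70.342, impact vy=-1.492
  bounce: vy ← 0.6·1.492 = 0.895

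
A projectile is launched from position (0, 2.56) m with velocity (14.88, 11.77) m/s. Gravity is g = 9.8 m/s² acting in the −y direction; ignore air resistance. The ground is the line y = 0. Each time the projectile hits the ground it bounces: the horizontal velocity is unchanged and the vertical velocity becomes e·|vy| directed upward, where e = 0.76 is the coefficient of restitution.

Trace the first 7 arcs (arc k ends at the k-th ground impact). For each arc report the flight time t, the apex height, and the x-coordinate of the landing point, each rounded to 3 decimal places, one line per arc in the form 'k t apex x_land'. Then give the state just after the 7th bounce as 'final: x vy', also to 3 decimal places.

Arc 1: start y=2.560, vy=11.770 → t=2.603, apex=9.628, x_land=38.729, impact vy=-13.737
  bounce: vy ← 0.76·13.737 = 10.440
Arc 2: start y=0.000, vy=10.440 → t=2.131, apex=5.561, x_land=70.433, impact vy=-10.440
  bounce: vy ← 0.76·10.440 = 7.935
Arc 3: start y=0.000, vy=7.935 → t=1.619, apex=3.212, x_land=94.529, impact vy=-7.935
  bounce: vy ← 0.76·7.935 = 6.030
Arc 4: start y=0.000, vy=6.030 → t=1.231, apex=1.855, x_land=112.841, impact vy=-6.030
  bounce: vy ← 0.76·6.030 = 4.583
Arc 5: start y=0.000, vy=4.583 → t=0.935, apex=1.072, x_land=126.758, impact vy=-4.583
  bounce: vy ← 0.76·4.583 = 3.483
Arc 6: start y=0.000, vy=3.483 → t=0.711, apex=0.619, x_land=137.335, impact vy=-3.483
  bounce: vy ← 0.76·3.483 = 2.647
Arc 7: start y=0.000, vy=2.647 → t=0.540, apex=0.358, x_land=145.374, impact vy=-2.647
  bounce: vy ← 0.76·2.647 = 2.012

1 2.603 9.628 38.729
2 2.131 5.561 70.433
3 1.619 3.212 94.529
4 1.231 1.855 112.841
5 0.935 1.072 126.758
6 0.711 0.619 137.335
7 0.540 0.358 145.374
final: 145.374 2.012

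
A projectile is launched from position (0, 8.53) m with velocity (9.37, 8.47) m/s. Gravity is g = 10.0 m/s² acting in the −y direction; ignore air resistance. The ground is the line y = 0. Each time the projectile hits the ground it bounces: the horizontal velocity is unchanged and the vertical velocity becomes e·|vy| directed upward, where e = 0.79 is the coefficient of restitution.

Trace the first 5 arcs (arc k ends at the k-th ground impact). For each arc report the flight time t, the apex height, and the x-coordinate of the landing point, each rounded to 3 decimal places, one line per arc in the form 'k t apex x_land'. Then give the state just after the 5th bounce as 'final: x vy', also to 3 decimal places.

Arc 1: start y=8.530, vy=8.470 → t=2.404, apex=12.117, x_land=22.523, impact vy=-15.567
  bounce: vy ← 0.79·15.567 = 12.298
Arc 2: start y=0.000, vy=12.298 → t=2.460, apex=7.562, x_land=45.570, impact vy=-12.298
  bounce: vy ← 0.79·12.298 = 9.716
Arc 3: start y=0.000, vy=9.716 → t=1.943, apex=4.720, x_land=63.777, impact vy=-9.716
  bounce: vy ← 0.79·9.716 = 7.675
Arc 4: start y=0.000, vy=7.675 → t=1.535, apex=2.946, x_land=78.160, impact vy=-7.675
  bounce: vy ← 0.79·7.675 = 6.063
Arc 5: start y=0.000, vy=6.063 → t=1.213, apex=1.838, x_land=89.523, impact vy=-6.063
  bounce: vy ← 0.79·6.063 = 4.790

1 2.404 12.117 22.523
2 2.460 7.562 45.570
3 1.943 4.720 63.777
4 1.535 2.946 78.160
5 1.213 1.838 89.523
final: 89.523 4.790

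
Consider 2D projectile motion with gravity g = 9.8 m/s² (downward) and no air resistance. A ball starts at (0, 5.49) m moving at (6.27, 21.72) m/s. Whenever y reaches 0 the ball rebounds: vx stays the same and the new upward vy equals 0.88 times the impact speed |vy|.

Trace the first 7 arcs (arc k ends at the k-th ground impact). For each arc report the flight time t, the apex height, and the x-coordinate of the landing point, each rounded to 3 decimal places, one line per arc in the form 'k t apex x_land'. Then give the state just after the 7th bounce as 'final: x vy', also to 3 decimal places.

Arc 1: start y=5.490, vy=21.720 → t=4.672, apex=29.559, x_land=29.296, impact vy=-24.070
  bounce: vy ← 0.88·24.070 = 21.182
Arc 2: start y=0.000, vy=21.182 → t=4.323, apex=22.891, x_land=56.400, impact vy=-21.182
  bounce: vy ← 0.88·21.182 = 18.640
Arc 3: start y=0.000, vy=18.640 → t=3.804, apex=17.727, x_land=80.251, impact vy=-18.640
  bounce: vy ← 0.88·18.640 = 16.403
Arc 4: start y=0.000, vy=16.403 → t=3.348, apex=13.727, x_land=101.240, impact vy=-16.403
  bounce: vy ← 0.88·16.403 = 14.435
Arc 5: start y=0.000, vy=14.435 → t=2.946, apex=10.631, x_land=119.711, impact vy=-14.435
  bounce: vy ← 0.88·14.435 = 12.702
Arc 6: start y=0.000, vy=12.702 → t=2.592, apex=8.232, x_land=135.965, impact vy=-12.702
  bounce: vy ← 0.88·12.702 = 11.178
Arc 7: start y=0.000, vy=11.178 → t=2.281, apex=6.375, x_land=150.268, impact vy=-11.178
  bounce: vy ← 0.88·11.178 = 9.837

1 4.672 29.559 29.296
2 4.323 22.891 56.400
3 3.804 17.727 80.251
4 3.348 13.727 101.240
5 2.946 10.631 119.711
6 2.592 8.232 135.965
7 2.281 6.375 150.268
final: 150.268 9.837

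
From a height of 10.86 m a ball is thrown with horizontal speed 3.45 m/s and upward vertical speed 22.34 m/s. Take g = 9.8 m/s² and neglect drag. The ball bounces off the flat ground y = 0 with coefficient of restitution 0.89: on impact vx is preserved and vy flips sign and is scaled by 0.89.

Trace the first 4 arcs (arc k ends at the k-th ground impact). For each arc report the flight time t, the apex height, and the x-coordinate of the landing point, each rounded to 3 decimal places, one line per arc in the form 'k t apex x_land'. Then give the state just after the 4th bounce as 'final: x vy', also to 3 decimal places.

Arc 1: start y=10.860, vy=22.340 → t=5.002, apex=36.323, x_land=17.258, impact vy=-26.682
  bounce: vy ← 0.89·26.682 = 23.747
Arc 2: start y=0.000, vy=23.747 → t=4.846, apex=28.771, x_land=33.978, impact vy=-23.747
  bounce: vy ← 0.89·23.747 = 21.135
Arc 3: start y=0.000, vy=21.135 → t=4.313, apex=22.790, x_land=48.858, impact vy=-21.135
  bounce: vy ← 0.89·21.135 = 18.810
Arc 4: start y=0.000, vy=18.810 → t=3.839, apex=18.052, x_land=62.102, impact vy=-18.810
  bounce: vy ← 0.89·18.810 = 16.741

1 5.002 36.323 17.258
2 4.846 28.771 33.978
3 4.313 22.790 48.858
4 3.839 18.052 62.102
final: 62.102 16.741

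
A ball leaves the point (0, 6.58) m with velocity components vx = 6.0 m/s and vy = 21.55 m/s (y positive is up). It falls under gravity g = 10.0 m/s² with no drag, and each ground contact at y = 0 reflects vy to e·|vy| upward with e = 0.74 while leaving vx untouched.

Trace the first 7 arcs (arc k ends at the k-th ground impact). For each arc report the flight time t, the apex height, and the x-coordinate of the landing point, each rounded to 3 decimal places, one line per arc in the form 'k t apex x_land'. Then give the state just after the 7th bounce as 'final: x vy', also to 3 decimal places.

Arc 1: start y=6.580, vy=21.550 → t=4.596, apex=29.800, x_land=27.578, impact vy=-24.413
  bounce: vy ← 0.74·24.413 = 18.066
Arc 2: start y=0.000, vy=18.066 → t=3.613, apex=16.319, x_land=49.257, impact vy=-18.066
  bounce: vy ← 0.74·18.066 = 13.369
Arc 3: start y=0.000, vy=13.369 → t=2.674, apex=8.936, x_land=65.299, impact vy=-13.369
  bounce: vy ← 0.74·13.369 = 9.893
Arc 4: start y=0.000, vy=9.893 → t=1.979, apex=4.893, x_land=77.171, impact vy=-9.893
  bounce: vy ← 0.74·9.893 = 7.321
Arc 5: start y=0.000, vy=7.321 → t=1.464, apex=2.680, x_land=85.955, impact vy=-7.321
  bounce: vy ← 0.74·7.321 = 5.417
Arc 6: start y=0.000, vy=5.417 → t=1.083, apex=1.467, x_land=92.456, impact vy=-5.417
  bounce: vy ← 0.74·5.417 = 4.009
Arc 7: start y=0.000, vy=4.009 → t=0.802, apex=0.804, x_land=97.267, impact vy=-4.009
  bounce: vy ← 0.74·4.009 = 2.967

1 4.596 29.800 27.578
2 3.613 16.319 49.257
3 2.674 8.936 65.299
4 1.979 4.893 77.171
5 1.464 2.680 85.955
6 1.083 1.467 92.456
7 0.802 0.804 97.267
final: 97.267 2.967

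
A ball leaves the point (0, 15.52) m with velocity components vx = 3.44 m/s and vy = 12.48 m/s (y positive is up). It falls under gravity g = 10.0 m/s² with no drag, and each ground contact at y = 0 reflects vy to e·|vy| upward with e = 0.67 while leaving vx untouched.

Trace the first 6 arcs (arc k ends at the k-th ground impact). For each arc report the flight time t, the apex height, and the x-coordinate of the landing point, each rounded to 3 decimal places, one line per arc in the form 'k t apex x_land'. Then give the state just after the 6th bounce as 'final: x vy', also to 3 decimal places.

1 3.407 23.308 11.720
2 2.893 10.463 21.673
3 1.938 4.697 28.341
4 1.299 2.108 32.808
5 0.870 0.946 35.802
6 0.583 0.425 37.807
final: 37.807 1.953

Arc 1: start y=15.520, vy=12.480 → t=3.407, apex=23.308, x_land=11.720, impact vy=-21.591
  bounce: vy ← 0.67·21.591 = 14.466
Arc 2: start y=0.000, vy=14.466 → t=2.893, apex=10.463, x_land=21.673, impact vy=-14.466
  bounce: vy ← 0.67·14.466 = 9.692
Arc 3: start y=0.000, vy=9.692 → t=1.938, apex=4.697, x_land=28.341, impact vy=-9.692
  bounce: vy ← 0.67·9.692 = 6.494
Arc 4: start y=0.000, vy=6.494 → t=1.299, apex=2.108, x_land=32.808, impact vy=-6.494
  bounce: vy ← 0.67·6.494 = 4.351
Arc 5: start y=0.000, vy=4.351 → t=0.870, apex=0.946, x_land=35.802, impact vy=-4.351
  bounce: vy ← 0.67·4.351 = 2.915
Arc 6: start y=0.000, vy=2.915 → t=0.583, apex=0.425, x_land=37.807, impact vy=-2.915
  bounce: vy ← 0.67·2.915 = 1.953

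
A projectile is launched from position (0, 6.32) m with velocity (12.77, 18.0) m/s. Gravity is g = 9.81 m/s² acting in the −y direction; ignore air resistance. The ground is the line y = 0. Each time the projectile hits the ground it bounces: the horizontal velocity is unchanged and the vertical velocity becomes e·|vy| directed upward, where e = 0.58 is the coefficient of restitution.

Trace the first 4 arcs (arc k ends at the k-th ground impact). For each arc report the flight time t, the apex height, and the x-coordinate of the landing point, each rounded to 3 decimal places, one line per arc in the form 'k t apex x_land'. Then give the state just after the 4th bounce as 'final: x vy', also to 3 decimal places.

Arc 1: start y=6.320, vy=18.000 → t=3.992, apex=22.834, x_land=50.984, impact vy=-21.166
  bounce: vy ← 0.58·21.166 = 12.276
Arc 2: start y=0.000, vy=12.276 → t=2.503, apex=7.681, x_land=82.944, impact vy=-12.276
  bounce: vy ← 0.58·12.276 = 7.120
Arc 3: start y=0.000, vy=7.120 → t=1.452, apex=2.584, x_land=101.482, impact vy=-7.120
  bounce: vy ← 0.58·7.120 = 4.130
Arc 4: start y=0.000, vy=4.130 → t=0.842, apex=0.869, x_land=112.233, impact vy=-4.130
  bounce: vy ← 0.58·4.130 = 2.395

1 3.992 22.834 50.984
2 2.503 7.681 82.944
3 1.452 2.584 101.482
4 0.842 0.869 112.233
final: 112.233 2.395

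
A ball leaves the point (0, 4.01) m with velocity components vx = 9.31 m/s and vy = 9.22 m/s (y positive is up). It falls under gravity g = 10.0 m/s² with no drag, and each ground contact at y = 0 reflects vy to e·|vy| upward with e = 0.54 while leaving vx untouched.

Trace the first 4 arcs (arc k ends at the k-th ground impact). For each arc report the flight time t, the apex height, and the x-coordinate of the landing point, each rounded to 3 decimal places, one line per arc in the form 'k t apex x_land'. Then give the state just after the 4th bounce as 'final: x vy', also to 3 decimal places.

1 2.207 8.260 20.550
2 1.388 2.409 33.474
3 0.750 0.702 40.453
4 0.405 0.205 44.221
final: 44.221 1.093

Arc 1: start y=4.010, vy=9.220 → t=2.207, apex=8.260, x_land=20.550, impact vy=-12.853
  bounce: vy ← 0.54·12.853 = 6.941
Arc 2: start y=0.000, vy=6.941 → t=1.388, apex=2.409, x_land=33.474, impact vy=-6.941
  bounce: vy ← 0.54·6.941 = 3.748
Arc 3: start y=0.000, vy=3.748 → t=0.750, apex=0.702, x_land=40.453, impact vy=-3.748
  bounce: vy ← 0.54·3.748 = 2.024
Arc 4: start y=0.000, vy=2.024 → t=0.405, apex=0.205, x_land=44.221, impact vy=-2.024
  bounce: vy ← 0.54·2.024 = 1.093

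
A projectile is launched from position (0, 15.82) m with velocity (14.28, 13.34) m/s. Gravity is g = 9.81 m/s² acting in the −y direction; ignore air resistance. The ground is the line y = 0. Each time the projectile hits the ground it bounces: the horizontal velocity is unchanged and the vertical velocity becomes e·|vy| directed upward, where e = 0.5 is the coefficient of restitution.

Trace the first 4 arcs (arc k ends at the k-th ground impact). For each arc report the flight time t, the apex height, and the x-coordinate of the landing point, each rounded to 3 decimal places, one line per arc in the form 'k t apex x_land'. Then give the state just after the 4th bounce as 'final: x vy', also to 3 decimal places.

Arc 1: start y=15.820, vy=13.340 → t=3.612, apex=24.890, x_land=51.586, impact vy=-22.099
  bounce: vy ← 0.5·22.099 = 11.049
Arc 2: start y=0.000, vy=11.049 → t=2.253, apex=6.223, x_land=83.754, impact vy=-11.049
  bounce: vy ← 0.5·11.049 = 5.525
Arc 3: start y=0.000, vy=5.525 → t=1.126, apex=1.556, x_land=99.838, impact vy=-5.525
  bounce: vy ← 0.5·5.525 = 2.762
Arc 4: start y=0.000, vy=2.762 → t=0.563, apex=0.389, x_land=107.880, impact vy=-2.762
  bounce: vy ← 0.5·2.762 = 1.381

1 3.612 24.890 51.586
2 2.253 6.223 83.754
3 1.126 1.556 99.838
4 0.563 0.389 107.880
final: 107.880 1.381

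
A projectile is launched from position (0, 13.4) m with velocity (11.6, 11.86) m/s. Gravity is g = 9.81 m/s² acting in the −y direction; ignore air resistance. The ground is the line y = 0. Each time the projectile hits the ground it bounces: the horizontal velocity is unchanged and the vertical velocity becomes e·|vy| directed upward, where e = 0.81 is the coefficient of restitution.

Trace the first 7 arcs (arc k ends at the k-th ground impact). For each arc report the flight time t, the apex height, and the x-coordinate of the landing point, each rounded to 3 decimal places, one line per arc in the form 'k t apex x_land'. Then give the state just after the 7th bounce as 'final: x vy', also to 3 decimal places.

1 3.257 20.569 37.779
2 3.317 13.495 76.261
3 2.687 8.854 107.432
4 2.177 5.809 132.680
5 1.763 3.812 153.131
6 1.428 2.501 169.697
7 1.157 1.641 183.115
final: 183.115 4.596

Arc 1: start y=13.400, vy=11.860 → t=3.257, apex=20.569, x_land=37.779, impact vy=-20.089
  bounce: vy ← 0.81·20.089 = 16.272
Arc 2: start y=0.000, vy=16.272 → t=3.317, apex=13.495, x_land=76.261, impact vy=-16.272
  bounce: vy ← 0.81·16.272 = 13.180
Arc 3: start y=0.000, vy=13.180 → t=2.687, apex=8.854, x_land=107.432, impact vy=-13.180
  bounce: vy ← 0.81·13.180 = 10.676
Arc 4: start y=0.000, vy=10.676 → t=2.177, apex=5.809, x_land=132.680, impact vy=-10.676
  bounce: vy ← 0.81·10.676 = 8.648
Arc 5: start y=0.000, vy=8.648 → t=1.763, apex=3.812, x_land=153.131, impact vy=-8.648
  bounce: vy ← 0.81·8.648 = 7.005
Arc 6: start y=0.000, vy=7.005 → t=1.428, apex=2.501, x_land=169.697, impact vy=-7.005
  bounce: vy ← 0.81·7.005 = 5.674
Arc 7: start y=0.000, vy=5.674 → t=1.157, apex=1.641, x_land=183.115, impact vy=-5.674
  bounce: vy ← 0.81·5.674 = 4.596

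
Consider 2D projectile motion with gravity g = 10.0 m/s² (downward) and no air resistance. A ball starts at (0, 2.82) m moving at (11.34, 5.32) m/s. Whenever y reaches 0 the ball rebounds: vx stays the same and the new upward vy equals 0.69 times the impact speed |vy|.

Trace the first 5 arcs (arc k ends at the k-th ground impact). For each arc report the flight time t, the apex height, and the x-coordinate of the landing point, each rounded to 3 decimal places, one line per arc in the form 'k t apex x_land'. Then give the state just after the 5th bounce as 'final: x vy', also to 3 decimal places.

1 1.452 4.235 16.470
2 1.270 2.016 30.872
3 0.876 0.960 40.810
4 0.605 0.457 47.667
5 0.417 0.218 52.398
final: 52.398 1.439

Arc 1: start y=2.820, vy=5.320 → t=1.452, apex=4.235, x_land=16.470, impact vy=-9.203
  bounce: vy ← 0.69·9.203 = 6.350
Arc 2: start y=0.000, vy=6.350 → t=1.270, apex=2.016, x_land=30.872, impact vy=-6.350
  bounce: vy ← 0.69·6.350 = 4.382
Arc 3: start y=0.000, vy=4.382 → t=0.876, apex=0.960, x_land=40.810, impact vy=-4.382
  bounce: vy ← 0.69·4.382 = 3.023
Arc 4: start y=0.000, vy=3.023 → t=0.605, apex=0.457, x_land=47.667, impact vy=-3.023
  bounce: vy ← 0.69·3.023 = 2.086
Arc 5: start y=0.000, vy=2.086 → t=0.417, apex=0.218, x_land=52.398, impact vy=-2.086
  bounce: vy ← 0.69·2.086 = 1.439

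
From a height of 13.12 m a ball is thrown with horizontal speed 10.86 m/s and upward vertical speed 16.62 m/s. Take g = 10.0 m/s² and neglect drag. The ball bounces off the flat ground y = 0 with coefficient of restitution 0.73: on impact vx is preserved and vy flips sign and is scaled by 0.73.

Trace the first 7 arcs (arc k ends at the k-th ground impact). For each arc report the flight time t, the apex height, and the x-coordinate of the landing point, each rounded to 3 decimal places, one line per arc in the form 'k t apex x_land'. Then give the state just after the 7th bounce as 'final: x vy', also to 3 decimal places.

Arc 1: start y=13.120, vy=16.620 → t=3.983, apex=26.931, x_land=43.254, impact vy=-23.208
  bounce: vy ← 0.73·23.208 = 16.942
Arc 2: start y=0.000, vy=16.942 → t=3.388, apex=14.352, x_land=80.052, impact vy=-16.942
  bounce: vy ← 0.73·16.942 = 12.368
Arc 3: start y=0.000, vy=12.368 → t=2.474, apex=7.648, x_land=106.914, impact vy=-12.368
  bounce: vy ← 0.73·12.368 = 9.028
Arc 4: start y=0.000, vy=9.028 → t=1.806, apex=4.076, x_land=126.524, impact vy=-9.028
  bounce: vy ← 0.73·9.028 = 6.591
Arc 5: start y=0.000, vy=6.591 → t=1.318, apex=2.172, x_land=140.839, impact vy=-6.591
  bounce: vy ← 0.73·6.591 = 4.811
Arc 6: start y=0.000, vy=4.811 → t=0.962, apex=1.157, x_land=151.289, impact vy=-4.811
  bounce: vy ← 0.73·4.811 = 3.512
Arc 7: start y=0.000, vy=3.512 → t=0.702, apex=0.617, x_land=158.918, impact vy=-3.512
  bounce: vy ← 0.73·3.512 = 2.564

1 3.983 26.931 43.254
2 3.388 14.352 80.052
3 2.474 7.648 106.914
4 1.806 4.076 126.524
5 1.318 2.172 140.839
6 0.962 1.157 151.289
7 0.702 0.617 158.918
final: 158.918 2.564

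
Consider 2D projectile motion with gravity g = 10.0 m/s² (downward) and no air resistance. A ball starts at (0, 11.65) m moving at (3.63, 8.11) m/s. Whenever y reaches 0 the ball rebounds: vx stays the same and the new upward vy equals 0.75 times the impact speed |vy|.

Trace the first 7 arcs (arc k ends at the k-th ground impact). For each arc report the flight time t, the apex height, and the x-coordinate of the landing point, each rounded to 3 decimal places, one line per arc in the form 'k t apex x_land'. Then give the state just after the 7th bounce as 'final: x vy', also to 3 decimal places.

Arc 1: start y=11.650, vy=8.110 → t=2.540, apex=14.939, x_land=9.218, impact vy=-17.285
  bounce: vy ← 0.75·17.285 = 12.964
Arc 2: start y=0.000, vy=12.964 → t=2.593, apex=8.403, x_land=18.630, impact vy=-12.964
  bounce: vy ← 0.75·12.964 = 9.723
Arc 3: start y=0.000, vy=9.723 → t=1.945, apex=4.727, x_land=25.689, impact vy=-9.723
  bounce: vy ← 0.75·9.723 = 7.292
Arc 4: start y=0.000, vy=7.292 → t=1.458, apex=2.659, x_land=30.983, impact vy=-7.292
  bounce: vy ← 0.75·7.292 = 5.469
Arc 5: start y=0.000, vy=5.469 → t=1.094, apex=1.496, x_land=34.954, impact vy=-5.469
  bounce: vy ← 0.75·5.469 = 4.102
Arc 6: start y=0.000, vy=4.102 → t=0.820, apex=0.841, x_land=37.931, impact vy=-4.102
  bounce: vy ← 0.75·4.102 = 3.076
Arc 7: start y=0.000, vy=3.076 → t=0.615, apex=0.473, x_land=40.165, impact vy=-3.076
  bounce: vy ← 0.75·3.076 = 2.307

1 2.540 14.939 9.218
2 2.593 8.403 18.630
3 1.945 4.727 25.689
4 1.458 2.659 30.983
5 1.094 1.496 34.954
6 0.820 0.841 37.931
7 0.615 0.473 40.165
final: 40.165 2.307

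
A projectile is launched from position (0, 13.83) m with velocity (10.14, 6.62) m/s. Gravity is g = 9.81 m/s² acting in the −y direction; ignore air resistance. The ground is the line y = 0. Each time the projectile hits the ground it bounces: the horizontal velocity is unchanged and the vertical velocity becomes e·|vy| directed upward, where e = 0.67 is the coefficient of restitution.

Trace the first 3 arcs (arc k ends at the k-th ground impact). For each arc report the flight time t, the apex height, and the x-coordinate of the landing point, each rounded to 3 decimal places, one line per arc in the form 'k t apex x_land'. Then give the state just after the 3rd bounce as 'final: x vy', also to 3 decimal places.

1 2.485 16.064 25.193
2 2.425 7.211 49.782
3 1.625 3.237 66.257
final: 66.257 5.339

Arc 1: start y=13.830, vy=6.620 → t=2.485, apex=16.064, x_land=25.193, impact vy=-17.753
  bounce: vy ← 0.67·17.753 = 11.895
Arc 2: start y=0.000, vy=11.895 → t=2.425, apex=7.211, x_land=49.782, impact vy=-11.895
  bounce: vy ← 0.67·11.895 = 7.969
Arc 3: start y=0.000, vy=7.969 → t=1.625, apex=3.237, x_land=66.257, impact vy=-7.969
  bounce: vy ← 0.67·7.969 = 5.339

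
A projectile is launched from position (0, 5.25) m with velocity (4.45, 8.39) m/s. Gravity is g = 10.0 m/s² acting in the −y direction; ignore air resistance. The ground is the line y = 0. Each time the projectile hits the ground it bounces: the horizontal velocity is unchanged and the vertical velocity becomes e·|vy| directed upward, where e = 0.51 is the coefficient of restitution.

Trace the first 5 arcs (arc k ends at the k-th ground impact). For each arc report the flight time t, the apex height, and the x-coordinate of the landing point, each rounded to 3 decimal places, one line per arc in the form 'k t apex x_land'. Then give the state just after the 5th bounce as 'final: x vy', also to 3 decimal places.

1 2.163 8.770 9.627
2 1.351 2.281 15.638
3 0.689 0.593 18.704
4 0.351 0.154 20.267
5 0.179 0.040 21.065
final: 21.065 0.457

Arc 1: start y=5.250, vy=8.390 → t=2.163, apex=8.770, x_land=9.627, impact vy=-13.244
  bounce: vy ← 0.51·13.244 = 6.754
Arc 2: start y=0.000, vy=6.754 → t=1.351, apex=2.281, x_land=15.638, impact vy=-6.754
  bounce: vy ← 0.51·6.754 = 3.445
Arc 3: start y=0.000, vy=3.445 → t=0.689, apex=0.593, x_land=18.704, impact vy=-3.445
  bounce: vy ← 0.51·3.445 = 1.757
Arc 4: start y=0.000, vy=1.757 → t=0.351, apex=0.154, x_land=20.267, impact vy=-1.757
  bounce: vy ← 0.51·1.757 = 0.896
Arc 5: start y=0.000, vy=0.896 → t=0.179, apex=0.040, x_land=21.065, impact vy=-0.896
  bounce: vy ← 0.51·0.896 = 0.457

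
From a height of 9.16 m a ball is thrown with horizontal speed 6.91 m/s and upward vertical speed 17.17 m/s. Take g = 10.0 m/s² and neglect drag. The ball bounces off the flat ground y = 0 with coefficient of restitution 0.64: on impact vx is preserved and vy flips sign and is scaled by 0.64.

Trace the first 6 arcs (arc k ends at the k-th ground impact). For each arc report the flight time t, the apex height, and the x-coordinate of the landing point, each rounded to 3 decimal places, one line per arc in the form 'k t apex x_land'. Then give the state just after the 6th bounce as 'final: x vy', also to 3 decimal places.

1 3.903 23.900 26.972
2 2.799 9.790 46.310
3 1.791 4.010 58.686
4 1.146 1.642 66.607
5 0.734 0.673 71.676
6 0.470 0.276 74.920
final: 74.920 1.502

Arc 1: start y=9.160, vy=17.170 → t=3.903, apex=23.900, x_land=26.972, impact vy=-21.863
  bounce: vy ← 0.64·21.863 = 13.993
Arc 2: start y=0.000, vy=13.993 → t=2.799, apex=9.790, x_land=46.310, impact vy=-13.993
  bounce: vy ← 0.64·13.993 = 8.955
Arc 3: start y=0.000, vy=8.955 → t=1.791, apex=4.010, x_land=58.686, impact vy=-8.955
  bounce: vy ← 0.64·8.955 = 5.731
Arc 4: start y=0.000, vy=5.731 → t=1.146, apex=1.642, x_land=66.607, impact vy=-5.731
  bounce: vy ← 0.64·5.731 = 3.668
Arc 5: start y=0.000, vy=3.668 → t=0.734, apex=0.673, x_land=71.676, impact vy=-3.668
  bounce: vy ← 0.64·3.668 = 2.348
Arc 6: start y=0.000, vy=2.348 → t=0.470, apex=0.276, x_land=74.920, impact vy=-2.348
  bounce: vy ← 0.64·2.348 = 1.502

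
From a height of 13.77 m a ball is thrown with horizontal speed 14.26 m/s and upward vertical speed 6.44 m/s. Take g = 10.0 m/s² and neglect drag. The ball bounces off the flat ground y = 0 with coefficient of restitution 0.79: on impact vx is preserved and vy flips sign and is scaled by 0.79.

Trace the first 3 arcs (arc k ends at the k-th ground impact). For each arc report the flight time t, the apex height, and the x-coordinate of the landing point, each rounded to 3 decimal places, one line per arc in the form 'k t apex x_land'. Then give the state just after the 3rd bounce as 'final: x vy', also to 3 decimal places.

Arc 1: start y=13.770, vy=6.440 → t=2.424, apex=15.844, x_land=34.568, impact vy=-17.801
  bounce: vy ← 0.79·17.801 = 14.063
Arc 2: start y=0.000, vy=14.063 → t=2.813, apex=9.888, x_land=74.675, impact vy=-14.063
  bounce: vy ← 0.79·14.063 = 11.110
Arc 3: start y=0.000, vy=11.110 → t=2.222, apex=6.171, x_land=106.359, impact vy=-11.110
  bounce: vy ← 0.79·11.110 = 8.777

1 2.424 15.844 34.568
2 2.813 9.888 74.675
3 2.222 6.171 106.359
final: 106.359 8.777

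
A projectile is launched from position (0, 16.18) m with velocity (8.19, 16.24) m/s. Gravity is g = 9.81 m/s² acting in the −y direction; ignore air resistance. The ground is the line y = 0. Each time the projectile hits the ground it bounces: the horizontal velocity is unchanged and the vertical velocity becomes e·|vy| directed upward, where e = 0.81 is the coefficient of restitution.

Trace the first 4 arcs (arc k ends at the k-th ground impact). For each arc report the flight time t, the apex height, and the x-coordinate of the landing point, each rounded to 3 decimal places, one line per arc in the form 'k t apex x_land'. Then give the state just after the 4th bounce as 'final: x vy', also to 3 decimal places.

Arc 1: start y=16.180, vy=16.240 → t=4.113, apex=29.622, x_land=33.685, impact vy=-24.108
  bounce: vy ← 0.81·24.108 = 19.527
Arc 2: start y=0.000, vy=19.527 → t=3.981, apex=19.435, x_land=66.290, impact vy=-19.527
  bounce: vy ← 0.81·19.527 = 15.817
Arc 3: start y=0.000, vy=15.817 → t=3.225, apex=12.751, x_land=92.701, impact vy=-15.817
  bounce: vy ← 0.81·15.817 = 12.812
Arc 4: start y=0.000, vy=12.812 → t=2.612, apex=8.366, x_land=114.093, impact vy=-12.812
  bounce: vy ← 0.81·12.812 = 10.378

1 4.113 29.622 33.685
2 3.981 19.435 66.290
3 3.225 12.751 92.701
4 2.612 8.366 114.093
final: 114.093 10.378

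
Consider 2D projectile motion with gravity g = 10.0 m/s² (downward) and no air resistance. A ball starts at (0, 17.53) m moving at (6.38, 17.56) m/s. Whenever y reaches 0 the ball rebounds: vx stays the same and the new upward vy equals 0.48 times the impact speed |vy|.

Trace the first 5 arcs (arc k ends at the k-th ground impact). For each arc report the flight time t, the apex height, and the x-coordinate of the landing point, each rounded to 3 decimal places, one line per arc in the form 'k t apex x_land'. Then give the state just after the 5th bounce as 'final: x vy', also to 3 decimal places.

Arc 1: start y=17.530, vy=17.560 → t=4.323, apex=32.948, x_land=27.581, impact vy=-25.670
  bounce: vy ← 0.48·25.670 = 12.322
Arc 2: start y=0.000, vy=12.322 → t=2.464, apex=7.591, x_land=43.303, impact vy=-12.322
  bounce: vy ← 0.48·12.322 = 5.914
Arc 3: start y=0.000, vy=5.914 → t=1.183, apex=1.749, x_land=50.850, impact vy=-5.914
  bounce: vy ← 0.48·5.914 = 2.839
Arc 4: start y=0.000, vy=2.839 → t=0.568, apex=0.403, x_land=54.472, impact vy=-2.839
  bounce: vy ← 0.48·2.839 = 1.363
Arc 5: start y=0.000, vy=1.363 → t=0.273, apex=0.093, x_land=56.211, impact vy=-1.363
  bounce: vy ← 0.48·1.363 = 0.654

1 4.323 32.948 27.581
2 2.464 7.591 43.303
3 1.183 1.749 50.850
4 0.568 0.403 54.472
5 0.273 0.093 56.211
final: 56.211 0.654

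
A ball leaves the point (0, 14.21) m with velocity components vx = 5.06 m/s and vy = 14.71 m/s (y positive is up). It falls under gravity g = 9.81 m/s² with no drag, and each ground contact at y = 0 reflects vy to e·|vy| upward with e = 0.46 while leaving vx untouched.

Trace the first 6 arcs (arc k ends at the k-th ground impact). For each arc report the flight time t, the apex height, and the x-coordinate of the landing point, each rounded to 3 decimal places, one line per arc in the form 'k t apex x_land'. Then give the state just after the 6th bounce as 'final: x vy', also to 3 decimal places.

1 3.768 25.239 19.065
2 2.087 5.341 29.625
3 0.960 1.130 34.483
4 0.442 0.239 36.717
5 0.203 0.051 37.745
6 0.093 0.011 38.218
final: 38.218 0.211

Arc 1: start y=14.210, vy=14.710 → t=3.768, apex=25.239, x_land=19.065, impact vy=-22.253
  bounce: vy ← 0.46·22.253 = 10.236
Arc 2: start y=0.000, vy=10.236 → t=2.087, apex=5.341, x_land=29.625, impact vy=-10.236
  bounce: vy ← 0.46·10.236 = 4.709
Arc 3: start y=0.000, vy=4.709 → t=0.960, apex=1.130, x_land=34.483, impact vy=-4.709
  bounce: vy ← 0.46·4.709 = 2.166
Arc 4: start y=0.000, vy=2.166 → t=0.442, apex=0.239, x_land=36.717, impact vy=-2.166
  bounce: vy ← 0.46·2.166 = 0.996
Arc 5: start y=0.000, vy=0.996 → t=0.203, apex=0.051, x_land=37.745, impact vy=-0.996
  bounce: vy ← 0.46·0.996 = 0.458
Arc 6: start y=0.000, vy=0.458 → t=0.093, apex=0.011, x_land=38.218, impact vy=-0.458
  bounce: vy ← 0.46·0.458 = 0.211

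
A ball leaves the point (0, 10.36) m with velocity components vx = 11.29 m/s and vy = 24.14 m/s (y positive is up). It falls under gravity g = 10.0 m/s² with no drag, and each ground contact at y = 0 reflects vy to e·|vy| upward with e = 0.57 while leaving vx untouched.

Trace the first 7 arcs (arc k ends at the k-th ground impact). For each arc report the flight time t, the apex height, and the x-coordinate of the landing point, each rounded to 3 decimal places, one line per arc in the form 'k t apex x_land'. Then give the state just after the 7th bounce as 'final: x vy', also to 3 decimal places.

1 5.225 39.497 58.986
2 3.204 12.833 95.160
3 1.826 4.169 115.779
4 1.041 1.355 127.532
5 0.593 0.440 134.231
6 0.338 0.143 138.049
7 0.193 0.046 140.226
final: 140.226 0.549

Arc 1: start y=10.360, vy=24.140 → t=5.225, apex=39.497, x_land=58.986, impact vy=-28.106
  bounce: vy ← 0.57·28.106 = 16.020
Arc 2: start y=0.000, vy=16.020 → t=3.204, apex=12.833, x_land=95.160, impact vy=-16.020
  bounce: vy ← 0.57·16.020 = 9.132
Arc 3: start y=0.000, vy=9.132 → t=1.826, apex=4.169, x_land=115.779, impact vy=-9.132
  bounce: vy ← 0.57·9.132 = 5.205
Arc 4: start y=0.000, vy=5.205 → t=1.041, apex=1.355, x_land=127.532, impact vy=-5.205
  bounce: vy ← 0.57·5.205 = 2.967
Arc 5: start y=0.000, vy=2.967 → t=0.593, apex=0.440, x_land=134.231, impact vy=-2.967
  bounce: vy ← 0.57·2.967 = 1.691
Arc 6: start y=0.000, vy=1.691 → t=0.338, apex=0.143, x_land=138.049, impact vy=-1.691
  bounce: vy ← 0.57·1.691 = 0.964
Arc 7: start y=0.000, vy=0.964 → t=0.193, apex=0.046, x_land=140.226, impact vy=-0.964
  bounce: vy ← 0.57·0.964 = 0.549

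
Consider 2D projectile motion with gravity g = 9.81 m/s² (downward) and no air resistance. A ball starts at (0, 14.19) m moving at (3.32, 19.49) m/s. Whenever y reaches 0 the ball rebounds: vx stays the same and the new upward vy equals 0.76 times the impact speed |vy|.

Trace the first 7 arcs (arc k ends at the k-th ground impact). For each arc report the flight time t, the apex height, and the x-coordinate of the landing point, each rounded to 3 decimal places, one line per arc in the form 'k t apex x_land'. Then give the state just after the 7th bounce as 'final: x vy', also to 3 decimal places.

Arc 1: start y=14.190, vy=19.490 → t=4.602, apex=33.551, x_land=15.279, impact vy=-25.657
  bounce: vy ← 0.76·25.657 = 19.499
Arc 2: start y=0.000, vy=19.499 → t=3.975, apex=19.379, x_land=28.477, impact vy=-19.499
  bounce: vy ← 0.76·19.499 = 14.819
Arc 3: start y=0.000, vy=14.819 → t=3.021, apex=11.193, x_land=38.508, impact vy=-14.819
  bounce: vy ← 0.76·14.819 = 11.263
Arc 4: start y=0.000, vy=11.263 → t=2.296, apex=6.465, x_land=46.131, impact vy=-11.263
  bounce: vy ← 0.76·11.263 = 8.560
Arc 5: start y=0.000, vy=8.560 → t=1.745, apex=3.734, x_land=51.925, impact vy=-8.560
  bounce: vy ← 0.76·8.560 = 6.505
Arc 6: start y=0.000, vy=6.505 → t=1.326, apex=2.157, x_land=56.328, impact vy=-6.505
  bounce: vy ← 0.76·6.505 = 4.944
Arc 7: start y=0.000, vy=4.944 → t=1.008, apex=1.246, x_land=59.674, impact vy=-4.944
  bounce: vy ← 0.76·4.944 = 3.757

1 4.602 33.551 15.279
2 3.975 19.379 28.477
3 3.021 11.193 38.508
4 2.296 6.465 46.131
5 1.745 3.734 51.925
6 1.326 2.157 56.328
7 1.008 1.246 59.674
final: 59.674 3.757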